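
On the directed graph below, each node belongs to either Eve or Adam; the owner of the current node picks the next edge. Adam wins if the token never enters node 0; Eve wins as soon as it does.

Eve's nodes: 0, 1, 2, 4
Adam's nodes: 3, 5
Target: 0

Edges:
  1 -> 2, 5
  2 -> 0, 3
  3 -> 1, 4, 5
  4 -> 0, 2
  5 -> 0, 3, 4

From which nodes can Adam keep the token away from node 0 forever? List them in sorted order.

3, 5

A0 = {0}
A1: add {2, 4} — 2 (Eve) has 2→0; 4 (Eve) has 4→0.
A2: add {1} — 1 (Eve) has 1→2.
A3 = A2; e.g. 3 (Adam) can still go to 5. Fixed point.
Eve's attractor = {0, 1, 2, 4}; Adam avoids the target exactly from the complement.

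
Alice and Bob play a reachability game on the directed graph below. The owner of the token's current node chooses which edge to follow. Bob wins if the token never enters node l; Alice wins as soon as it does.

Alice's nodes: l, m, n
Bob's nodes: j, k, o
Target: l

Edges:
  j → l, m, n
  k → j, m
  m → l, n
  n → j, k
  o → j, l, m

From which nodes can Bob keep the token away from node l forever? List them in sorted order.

A0 = {l}
A1: add {m} — m (Alice) has m→l.
A2 = A1; e.g. j (Bob) can still go to n. Fixed point.
Alice's attractor = {l, m}; Bob avoids the target exactly from the complement.

j, k, n, o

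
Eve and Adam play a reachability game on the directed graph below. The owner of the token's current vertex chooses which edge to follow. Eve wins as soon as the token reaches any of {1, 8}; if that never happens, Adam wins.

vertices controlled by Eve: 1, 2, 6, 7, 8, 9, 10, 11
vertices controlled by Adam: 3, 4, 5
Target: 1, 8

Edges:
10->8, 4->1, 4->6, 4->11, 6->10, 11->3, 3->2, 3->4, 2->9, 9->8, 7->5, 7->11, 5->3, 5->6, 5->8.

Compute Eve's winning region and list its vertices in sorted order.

1, 2, 6, 8, 9, 10

A0 = {1, 8}
A1: add {9, 10} — 9 (Eve) has 9→8; 10 (Eve) has 10→8.
A2: add {2, 6} — 2 (Eve) has 2→9; 6 (Eve) has 6→10.
A3 = A2; e.g. 3 (Adam) can still go to 4. Fixed point.
Eve's winning region = {1, 2, 6, 8, 9, 10}.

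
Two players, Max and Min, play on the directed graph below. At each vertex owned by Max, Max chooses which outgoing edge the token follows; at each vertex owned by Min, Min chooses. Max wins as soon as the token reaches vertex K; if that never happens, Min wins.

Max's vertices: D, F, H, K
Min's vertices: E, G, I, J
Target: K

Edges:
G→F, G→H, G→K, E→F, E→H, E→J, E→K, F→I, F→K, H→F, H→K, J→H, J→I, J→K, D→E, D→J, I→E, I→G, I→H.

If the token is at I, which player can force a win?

Min

A0 = {K}
A1: add {F, H} — F (Max) has F→K; H (Max) has H→K.
A2: add {G} — G (Min): all of {F, H, K} already in.
A3 = A2; e.g. D (Max) has no edge into A2. Fixed point.
I never enters the attractor, so Min can avoid the target forever.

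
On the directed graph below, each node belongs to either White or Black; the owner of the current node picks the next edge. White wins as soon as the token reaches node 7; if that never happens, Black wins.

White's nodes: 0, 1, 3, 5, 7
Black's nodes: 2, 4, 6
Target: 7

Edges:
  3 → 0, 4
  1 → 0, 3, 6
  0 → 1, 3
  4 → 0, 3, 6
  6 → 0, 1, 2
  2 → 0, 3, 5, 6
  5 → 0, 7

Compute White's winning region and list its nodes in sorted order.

A0 = {7}
A1: add {5} — 5 (White) has 5→7.
A2 = A1; e.g. 0 (White) has no edge into A1. Fixed point.
White's winning region = {5, 7}.

5, 7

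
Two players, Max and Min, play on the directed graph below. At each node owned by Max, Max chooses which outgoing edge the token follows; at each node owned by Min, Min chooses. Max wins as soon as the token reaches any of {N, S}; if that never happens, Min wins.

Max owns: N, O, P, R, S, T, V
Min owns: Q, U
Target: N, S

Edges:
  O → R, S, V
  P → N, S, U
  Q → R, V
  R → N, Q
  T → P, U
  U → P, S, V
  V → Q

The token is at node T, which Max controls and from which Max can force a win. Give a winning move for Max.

P

A0 = {N, S}
A1: add {O, P, R} — O (Max) has O→S; P (Max) has P→N; R (Max) has R→N.
A2: add {T} — T (Max) has T→P.
A3 = A2; e.g. Q (Min) can still go to V. Fixed point.
From T, successor P is in the attractor (rank 1); the other successor U is not.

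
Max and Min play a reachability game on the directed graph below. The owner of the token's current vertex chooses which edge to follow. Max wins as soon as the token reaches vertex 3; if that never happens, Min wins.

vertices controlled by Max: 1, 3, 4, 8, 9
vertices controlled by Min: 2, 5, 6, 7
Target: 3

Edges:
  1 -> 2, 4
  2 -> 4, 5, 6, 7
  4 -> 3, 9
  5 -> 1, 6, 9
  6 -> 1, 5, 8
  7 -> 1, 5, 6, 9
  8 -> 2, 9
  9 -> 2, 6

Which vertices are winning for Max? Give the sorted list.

A0 = {3}
A1: add {4} — 4 (Max) has 4→3.
A2: add {1} — 1 (Max) has 1→4.
A3 = A2; e.g. 2 (Min) can still go to 5. Fixed point.
Max's winning region = {1, 3, 4}.

1, 3, 4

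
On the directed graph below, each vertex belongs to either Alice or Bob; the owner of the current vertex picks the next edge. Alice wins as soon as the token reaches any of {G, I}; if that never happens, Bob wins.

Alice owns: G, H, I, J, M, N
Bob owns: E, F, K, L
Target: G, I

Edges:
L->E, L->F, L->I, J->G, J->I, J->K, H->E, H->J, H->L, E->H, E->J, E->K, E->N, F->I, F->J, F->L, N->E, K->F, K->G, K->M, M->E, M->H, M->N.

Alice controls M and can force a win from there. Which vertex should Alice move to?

A0 = {G, I}
A1: add {J} — J (Alice) has J→G.
A2: add {H} — H (Alice) has H→J.
A3: add {M} — M (Alice) has M→H.
A4 = A3; e.g. E (Bob) can still go to K. Fixed point.
From M, successor H is in the attractor (rank 2); the other successors E, N are not.

H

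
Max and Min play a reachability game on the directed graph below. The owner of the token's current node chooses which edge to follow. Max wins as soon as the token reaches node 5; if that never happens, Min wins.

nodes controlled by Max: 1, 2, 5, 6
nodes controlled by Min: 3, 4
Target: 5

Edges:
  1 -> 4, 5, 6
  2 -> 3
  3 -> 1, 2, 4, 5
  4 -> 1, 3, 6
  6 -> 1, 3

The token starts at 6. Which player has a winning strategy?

Max

A0 = {5}
A1: add {1} — 1 (Max) has 1→5.
A2: add {6} — 6 (Max) has 6→1.
A3 = A2; e.g. 2 (Max) has no edge into A2. Fixed point.
6 ∈ A2, so Max can force the target.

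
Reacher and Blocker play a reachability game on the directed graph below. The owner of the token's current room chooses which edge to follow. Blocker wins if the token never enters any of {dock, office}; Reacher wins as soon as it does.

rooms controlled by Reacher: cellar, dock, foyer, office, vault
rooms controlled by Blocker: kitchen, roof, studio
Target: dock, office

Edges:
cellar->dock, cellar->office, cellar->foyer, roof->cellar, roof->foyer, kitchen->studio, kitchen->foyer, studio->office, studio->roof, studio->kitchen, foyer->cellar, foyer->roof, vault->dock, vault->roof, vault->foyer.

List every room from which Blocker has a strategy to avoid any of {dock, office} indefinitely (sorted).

kitchen, studio

A0 = {dock, office}
A1: add {cellar, vault} — cellar (Reacher) has cellar→dock; vault (Reacher) has vault→dock.
A2: add {foyer} — foyer (Reacher) has foyer→cellar.
A3: add {roof} — roof (Blocker): all of {cellar, foyer} already in.
A4 = A3; e.g. kitchen (Blocker) can still go to studio. Fixed point.
Reacher's attractor = {cellar, dock, foyer, office, roof, vault}; Blocker avoids the target exactly from the complement.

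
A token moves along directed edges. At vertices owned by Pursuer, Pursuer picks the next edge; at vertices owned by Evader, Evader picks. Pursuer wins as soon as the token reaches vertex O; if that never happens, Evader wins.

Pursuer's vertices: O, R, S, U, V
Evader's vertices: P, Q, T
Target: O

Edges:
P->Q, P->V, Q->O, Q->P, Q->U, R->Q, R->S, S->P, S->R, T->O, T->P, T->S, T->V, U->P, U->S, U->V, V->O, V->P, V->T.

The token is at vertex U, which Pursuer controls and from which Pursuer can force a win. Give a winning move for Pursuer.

A0 = {O}
A1: add {V} — V (Pursuer) has V→O.
A2: add {U} — U (Pursuer) has U→V.
A3 = A2; e.g. P (Evader) can still go to Q. Fixed point.
From U, successor V is in the attractor (rank 1); the other successors P, S are not.

V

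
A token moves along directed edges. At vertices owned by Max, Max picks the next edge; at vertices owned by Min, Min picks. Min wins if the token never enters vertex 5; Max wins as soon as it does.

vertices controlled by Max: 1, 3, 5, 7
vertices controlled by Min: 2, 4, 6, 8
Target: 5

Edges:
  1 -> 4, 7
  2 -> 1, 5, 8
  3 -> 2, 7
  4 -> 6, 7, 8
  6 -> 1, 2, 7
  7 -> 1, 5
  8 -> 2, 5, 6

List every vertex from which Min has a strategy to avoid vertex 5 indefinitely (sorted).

A0 = {5}
A1: add {7} — 7 (Max) has 7→5.
A2: add {1, 3} — 1 (Max) has 1→7; 3 (Max) has 3→7.
A3 = A2; e.g. 2 (Min) can still go to 8. Fixed point.
Max's attractor = {1, 3, 5, 7}; Min avoids the target exactly from the complement.

2, 4, 6, 8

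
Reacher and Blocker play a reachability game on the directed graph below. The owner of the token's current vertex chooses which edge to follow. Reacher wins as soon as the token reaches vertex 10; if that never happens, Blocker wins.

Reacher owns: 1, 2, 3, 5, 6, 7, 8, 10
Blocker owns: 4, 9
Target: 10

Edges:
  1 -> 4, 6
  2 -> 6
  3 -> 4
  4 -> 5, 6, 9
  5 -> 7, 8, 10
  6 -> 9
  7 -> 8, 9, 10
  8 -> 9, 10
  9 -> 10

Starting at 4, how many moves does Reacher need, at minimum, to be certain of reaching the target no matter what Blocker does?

A0 = {10}
A1: add {5, 7, 8, 9} — 5 (Reacher) has 5→10; 7 (Reacher) has 7→10; 8 (Reacher) has 8→10; 9 (Blocker): all of {10} already in.
A2: add {6} — 6 (Reacher) has 6→9.
A3: add {1, 2, 4} — 1 (Reacher) has 1→6; 2 (Reacher) has 2→6; 4 (Blocker): all of {5, 6, 9} already in.
4 enters the attractor at level 3, so Reacher can force the target in 3 moves from there.

3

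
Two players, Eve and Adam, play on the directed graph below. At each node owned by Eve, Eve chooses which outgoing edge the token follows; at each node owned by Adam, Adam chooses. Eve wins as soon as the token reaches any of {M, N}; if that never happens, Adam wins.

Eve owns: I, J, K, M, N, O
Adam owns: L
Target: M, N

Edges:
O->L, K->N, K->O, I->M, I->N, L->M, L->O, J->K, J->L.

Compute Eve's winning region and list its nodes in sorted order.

A0 = {M, N}
A1: add {I, K} — I (Eve) has I→M; K (Eve) has K→N.
A2: add {J} — J (Eve) has J→K.
A3 = A2; e.g. L (Adam) can still go to O. Fixed point.
Eve's winning region = {I, J, K, M, N}.

I, J, K, M, N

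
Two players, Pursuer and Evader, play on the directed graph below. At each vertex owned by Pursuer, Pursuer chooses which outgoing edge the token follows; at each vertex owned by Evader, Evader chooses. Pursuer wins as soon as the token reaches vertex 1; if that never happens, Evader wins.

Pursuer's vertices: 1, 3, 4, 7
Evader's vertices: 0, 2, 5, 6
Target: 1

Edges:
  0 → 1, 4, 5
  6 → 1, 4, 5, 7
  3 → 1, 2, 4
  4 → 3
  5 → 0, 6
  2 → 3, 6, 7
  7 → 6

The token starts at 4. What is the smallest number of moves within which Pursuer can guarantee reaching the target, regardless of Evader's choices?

2

A0 = {1}
A1: add {3} — 3 (Pursuer) has 3→1.
A2: add {4} — 4 (Pursuer) has 4→3.
A3 = A2; e.g. 0 (Evader) can still go to 5. Fixed point.
4 enters the attractor at level 2, so Pursuer can force the target in 2 moves from there.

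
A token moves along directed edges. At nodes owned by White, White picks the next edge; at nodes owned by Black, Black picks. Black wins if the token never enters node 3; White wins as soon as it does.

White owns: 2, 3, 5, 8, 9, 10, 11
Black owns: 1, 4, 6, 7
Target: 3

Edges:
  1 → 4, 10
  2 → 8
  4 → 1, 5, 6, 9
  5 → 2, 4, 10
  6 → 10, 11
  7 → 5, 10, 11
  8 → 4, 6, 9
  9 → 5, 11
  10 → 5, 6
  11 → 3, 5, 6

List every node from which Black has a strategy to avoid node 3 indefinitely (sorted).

A0 = {3}
A1: add {11} — 11 (White) has 11→3.
A2: add {9} — 9 (White) has 9→11.
A3: add {8} — 8 (White) has 8→9.
A4: add {2} — 2 (White) has 2→8.
A5: add {5} — 5 (White) has 5→2.
A6: add {10} — 10 (White) has 10→5.
A7: add {6, 7} — 6 (Black): all of {10, 11} already in; 7 (Black): all of {5, 10, 11} already in.
A8 = A7; e.g. 1 (Black) can still go to 4. Fixed point.
White's attractor = {2, 3, 5, 6, 7, 8, 9, 10, 11}; Black avoids the target exactly from the complement.

1, 4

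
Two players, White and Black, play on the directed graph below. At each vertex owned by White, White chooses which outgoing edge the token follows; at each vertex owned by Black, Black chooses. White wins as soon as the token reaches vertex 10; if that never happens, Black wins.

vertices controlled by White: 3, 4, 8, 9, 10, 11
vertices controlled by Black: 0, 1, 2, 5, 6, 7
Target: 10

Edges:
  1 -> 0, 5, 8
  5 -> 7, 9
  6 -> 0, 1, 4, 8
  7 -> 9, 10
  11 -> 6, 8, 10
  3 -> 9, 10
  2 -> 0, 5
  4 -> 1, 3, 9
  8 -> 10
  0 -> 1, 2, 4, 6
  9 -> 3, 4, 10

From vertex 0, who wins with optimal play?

Black

A0 = {10}
A1: add {3, 8, 9, 11} — 3 (White) has 3→10; 8 (White) has 8→10; 9 (White) has 9→10; 11 (White) has 11→10.
A2: add {4, 7} — 4 (White) has 4→3; 7 (Black): all of {9, 10} already in.
A3: add {5} — 5 (Black): all of {7, 9} already in.
A4 = A3; e.g. 0 (Black) can still go to 1. Fixed point.
0 never enters the attractor, so Black can avoid the target forever.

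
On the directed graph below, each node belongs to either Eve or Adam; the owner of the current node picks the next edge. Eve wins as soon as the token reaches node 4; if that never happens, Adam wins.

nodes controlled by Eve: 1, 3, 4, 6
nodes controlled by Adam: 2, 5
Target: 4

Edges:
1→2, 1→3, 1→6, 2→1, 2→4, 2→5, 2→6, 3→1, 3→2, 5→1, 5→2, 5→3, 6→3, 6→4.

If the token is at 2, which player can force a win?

A0 = {4}
A1: add {6} — 6 (Eve) has 6→4.
A2: add {1} — 1 (Eve) has 1→6.
A3: add {3} — 3 (Eve) has 3→1.
A4 = A3; e.g. 2 (Adam) can still go to 5. Fixed point.
2 never enters the attractor, so Adam can avoid the target forever.

Adam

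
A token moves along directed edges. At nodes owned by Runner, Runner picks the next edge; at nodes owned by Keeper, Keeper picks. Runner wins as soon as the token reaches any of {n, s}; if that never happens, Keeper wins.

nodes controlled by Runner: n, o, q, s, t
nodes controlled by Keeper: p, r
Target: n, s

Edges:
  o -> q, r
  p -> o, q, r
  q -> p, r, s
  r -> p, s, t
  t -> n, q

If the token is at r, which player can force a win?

A0 = {n, s}
A1: add {q, t} — q (Runner) has q→s; t (Runner) has t→n.
A2: add {o} — o (Runner) has o→q.
A3 = A2; e.g. p (Keeper) can still go to r. Fixed point.
r never enters the attractor, so Keeper can avoid the target forever.

Keeper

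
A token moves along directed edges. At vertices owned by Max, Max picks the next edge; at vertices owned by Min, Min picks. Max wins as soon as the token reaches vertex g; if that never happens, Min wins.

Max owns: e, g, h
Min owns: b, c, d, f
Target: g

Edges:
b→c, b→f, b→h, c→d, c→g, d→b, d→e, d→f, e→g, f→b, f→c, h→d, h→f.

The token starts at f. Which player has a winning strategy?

Min

A0 = {g}
A1: add {e} — e (Max) has e→g.
A2 = A1; e.g. b (Min) can still go to c. Fixed point.
f never enters the attractor, so Min can avoid the target forever.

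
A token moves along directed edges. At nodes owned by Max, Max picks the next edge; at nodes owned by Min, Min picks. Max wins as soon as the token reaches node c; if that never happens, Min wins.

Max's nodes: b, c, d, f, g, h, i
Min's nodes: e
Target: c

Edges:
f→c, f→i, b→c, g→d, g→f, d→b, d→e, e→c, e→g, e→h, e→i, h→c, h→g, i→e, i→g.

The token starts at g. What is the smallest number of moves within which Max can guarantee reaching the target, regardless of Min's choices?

A0 = {c}
A1: add {b, f, h} — b (Max) has b→c; f (Max) has f→c; h (Max) has h→c.
A2: add {d, g} — d (Max) has d→b; g (Max) has g→f.
g enters the attractor at level 2, so Max can force the target in 2 moves from there.

2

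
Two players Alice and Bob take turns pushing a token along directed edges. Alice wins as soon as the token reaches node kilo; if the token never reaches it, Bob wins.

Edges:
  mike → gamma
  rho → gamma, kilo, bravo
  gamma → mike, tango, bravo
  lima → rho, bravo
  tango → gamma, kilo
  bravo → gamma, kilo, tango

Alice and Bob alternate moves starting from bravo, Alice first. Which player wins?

Track states (vertex, player-to-move).
A0 = {(kilo,Alice), (kilo,Bob)}
A1: add {(rho,Alice), (tango,Alice), (bravo,Alice)}.
(bravo,Alice) ∈ A1 ⇒ Alice forces the target.

Alice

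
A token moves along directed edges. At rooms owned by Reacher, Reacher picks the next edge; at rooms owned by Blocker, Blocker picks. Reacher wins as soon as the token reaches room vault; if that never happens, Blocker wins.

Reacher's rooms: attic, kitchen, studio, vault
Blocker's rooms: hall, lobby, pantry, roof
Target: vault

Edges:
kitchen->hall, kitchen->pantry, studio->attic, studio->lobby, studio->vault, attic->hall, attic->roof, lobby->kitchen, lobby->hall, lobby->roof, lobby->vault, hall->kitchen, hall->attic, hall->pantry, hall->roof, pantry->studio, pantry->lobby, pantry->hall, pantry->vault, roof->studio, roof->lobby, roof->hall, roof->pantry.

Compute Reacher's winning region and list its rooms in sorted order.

A0 = {vault}
A1: add {studio} — studio (Reacher) has studio→vault.
A2 = A1; e.g. kitchen (Reacher) has no edge into A1. Fixed point.
Reacher's winning region = {studio, vault}.

studio, vault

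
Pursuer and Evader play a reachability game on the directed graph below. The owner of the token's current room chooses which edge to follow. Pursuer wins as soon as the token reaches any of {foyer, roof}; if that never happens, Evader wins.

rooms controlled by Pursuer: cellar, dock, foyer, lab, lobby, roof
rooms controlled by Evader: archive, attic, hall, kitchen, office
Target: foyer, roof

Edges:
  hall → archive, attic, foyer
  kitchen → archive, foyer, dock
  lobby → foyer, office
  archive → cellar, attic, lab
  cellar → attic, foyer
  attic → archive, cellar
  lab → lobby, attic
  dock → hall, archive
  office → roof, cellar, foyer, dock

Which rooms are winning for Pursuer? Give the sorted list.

A0 = {foyer, roof}
A1: add {cellar, lobby} — lobby (Pursuer) has lobby→foyer; cellar (Pursuer) has cellar→foyer.
A2: add {lab} — lab (Pursuer) has lab→lobby.
A3 = A2; e.g. hall (Evader) can still go to archive. Fixed point.
Pursuer's winning region = {cellar, foyer, lab, lobby, roof}.

cellar, foyer, lab, lobby, roof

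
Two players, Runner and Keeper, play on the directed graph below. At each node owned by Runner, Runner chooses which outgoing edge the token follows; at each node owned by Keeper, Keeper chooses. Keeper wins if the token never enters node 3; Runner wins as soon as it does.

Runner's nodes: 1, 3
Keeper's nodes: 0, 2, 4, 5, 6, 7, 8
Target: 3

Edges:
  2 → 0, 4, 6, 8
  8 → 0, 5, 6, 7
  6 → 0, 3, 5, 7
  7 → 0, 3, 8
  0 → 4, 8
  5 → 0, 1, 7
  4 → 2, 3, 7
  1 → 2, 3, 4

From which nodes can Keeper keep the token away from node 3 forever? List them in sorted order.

0, 2, 4, 5, 6, 7, 8

A0 = {3}
A1: add {1} — 1 (Runner) has 1→3.
A2 = A1; e.g. 0 (Keeper) can still go to 4. Fixed point.
Runner's attractor = {1, 3}; Keeper avoids the target exactly from the complement.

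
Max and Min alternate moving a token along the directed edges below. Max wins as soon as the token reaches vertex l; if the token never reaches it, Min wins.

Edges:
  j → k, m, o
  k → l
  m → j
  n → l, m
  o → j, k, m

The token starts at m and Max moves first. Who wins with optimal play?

Min

Track states (vertex, player-to-move).
A0 = {(l,Max), (l,Min)}
A1: add {(k,Max), (k,Min), (n,Max)}.
A2: add {(j,Max), (o,Max)}.
A3: add {(m,Min)}.
A4 = A3; e.g. (j,Min) stays out. (m,Max) never enters ⇒ Min avoids the target.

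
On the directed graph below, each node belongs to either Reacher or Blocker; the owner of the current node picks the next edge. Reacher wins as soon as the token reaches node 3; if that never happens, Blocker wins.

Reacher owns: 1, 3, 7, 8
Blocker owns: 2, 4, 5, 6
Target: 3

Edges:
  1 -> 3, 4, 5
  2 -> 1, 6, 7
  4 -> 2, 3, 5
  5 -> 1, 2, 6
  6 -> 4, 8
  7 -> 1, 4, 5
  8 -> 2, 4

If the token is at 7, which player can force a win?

A0 = {3}
A1: add {1} — 1 (Reacher) has 1→3.
A2: add {7} — 7 (Reacher) has 7→1.
A3 = A2; e.g. 2 (Blocker) can still go to 6. Fixed point.
7 ∈ A2, so Reacher can force the target.

Reacher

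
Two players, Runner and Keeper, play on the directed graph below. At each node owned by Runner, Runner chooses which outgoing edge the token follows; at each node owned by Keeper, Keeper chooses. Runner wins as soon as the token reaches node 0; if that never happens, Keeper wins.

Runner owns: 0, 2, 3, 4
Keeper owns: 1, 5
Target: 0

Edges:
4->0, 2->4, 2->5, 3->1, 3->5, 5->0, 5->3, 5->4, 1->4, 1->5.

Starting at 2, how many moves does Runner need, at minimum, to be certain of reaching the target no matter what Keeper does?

2

A0 = {0}
A1: add {4} — 4 (Runner) has 4→0.
A2: add {2} — 2 (Runner) has 2→4.
A3 = A2; e.g. 1 (Keeper) can still go to 5. Fixed point.
2 enters the attractor at level 2, so Runner can force the target in 2 moves from there.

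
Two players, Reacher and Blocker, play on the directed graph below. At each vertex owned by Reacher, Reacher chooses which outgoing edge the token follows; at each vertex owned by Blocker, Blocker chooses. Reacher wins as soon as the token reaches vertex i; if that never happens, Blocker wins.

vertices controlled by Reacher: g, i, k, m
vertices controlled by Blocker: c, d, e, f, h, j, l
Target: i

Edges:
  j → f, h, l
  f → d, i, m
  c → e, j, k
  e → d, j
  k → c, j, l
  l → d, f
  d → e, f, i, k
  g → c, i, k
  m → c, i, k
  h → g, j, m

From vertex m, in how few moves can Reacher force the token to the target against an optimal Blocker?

A0 = {i}
A1: add {g, m} — g (Reacher) has g→i; m (Reacher) has m→i.
A2 = A1; e.g. c (Blocker) can still go to e. Fixed point.
m enters the attractor at level 1, so Reacher can force the target in 1 move from there.

1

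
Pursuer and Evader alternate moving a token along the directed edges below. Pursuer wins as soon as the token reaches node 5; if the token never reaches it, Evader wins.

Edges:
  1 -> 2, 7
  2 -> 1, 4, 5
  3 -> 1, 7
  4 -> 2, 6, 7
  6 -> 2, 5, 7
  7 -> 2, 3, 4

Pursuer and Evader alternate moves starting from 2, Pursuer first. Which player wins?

Track states (vertex, player-to-move).
A0 = {(5,Pursuer), (5,Evader)}
A1: add {(2,Pursuer), (6,Pursuer)}.
(2,Pursuer) ∈ A1 ⇒ Pursuer forces the target.

Pursuer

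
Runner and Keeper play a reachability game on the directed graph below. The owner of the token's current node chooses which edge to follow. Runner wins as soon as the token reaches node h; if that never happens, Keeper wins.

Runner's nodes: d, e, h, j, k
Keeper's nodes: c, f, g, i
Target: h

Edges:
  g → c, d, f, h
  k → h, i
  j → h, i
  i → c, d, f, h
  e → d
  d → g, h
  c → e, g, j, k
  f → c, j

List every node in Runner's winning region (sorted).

d, e, h, j, k

A0 = {h}
A1: add {d, j, k} — d (Runner) has d→h; j (Runner) has j→h; k (Runner) has k→h.
A2: add {e} — e (Runner) has e→d.
A3 = A2; e.g. c (Keeper) can still go to g. Fixed point.
Runner's winning region = {d, e, h, j, k}.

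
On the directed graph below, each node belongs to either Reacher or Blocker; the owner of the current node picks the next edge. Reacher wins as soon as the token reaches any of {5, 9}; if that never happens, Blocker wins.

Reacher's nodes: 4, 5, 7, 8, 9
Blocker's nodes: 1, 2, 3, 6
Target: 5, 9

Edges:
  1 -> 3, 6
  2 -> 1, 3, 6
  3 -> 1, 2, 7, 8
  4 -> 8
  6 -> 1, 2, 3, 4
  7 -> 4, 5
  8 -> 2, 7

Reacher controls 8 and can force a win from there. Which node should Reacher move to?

7

A0 = {5, 9}
A1: add {7} — 7 (Reacher) has 7→5.
A2: add {8} — 8 (Reacher) has 8→7.
A3: add {4} — 4 (Reacher) has 4→8.
A4 = A3; e.g. 1 (Blocker) can still go to 3. Fixed point.
From 8, successor 7 is in the attractor (rank 1); the other successor 2 is not.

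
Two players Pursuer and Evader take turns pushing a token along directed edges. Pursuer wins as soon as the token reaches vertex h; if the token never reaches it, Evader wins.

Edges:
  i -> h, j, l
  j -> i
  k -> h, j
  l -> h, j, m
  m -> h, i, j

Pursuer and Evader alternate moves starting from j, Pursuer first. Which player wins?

Evader

Track states (vertex, player-to-move).
A0 = {(h,Pursuer), (h,Evader)}
A1: add {(i,Pursuer), (k,Pursuer), (l,Pursuer), (m,Pursuer)}.
A2: add {(j,Evader)}.
A3 = A2; e.g. (i,Evader) stays out. (j,Pursuer) never enters ⇒ Evader avoids the target.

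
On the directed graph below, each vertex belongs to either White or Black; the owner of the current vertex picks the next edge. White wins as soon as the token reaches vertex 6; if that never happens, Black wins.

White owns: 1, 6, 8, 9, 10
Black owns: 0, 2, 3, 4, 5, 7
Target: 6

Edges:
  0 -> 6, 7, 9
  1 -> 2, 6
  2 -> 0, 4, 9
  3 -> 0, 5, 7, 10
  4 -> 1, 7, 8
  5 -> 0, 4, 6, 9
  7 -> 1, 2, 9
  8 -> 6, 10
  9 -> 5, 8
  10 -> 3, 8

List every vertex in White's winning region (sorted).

1, 6, 8, 9, 10

A0 = {6}
A1: add {1, 8} — 1 (White) has 1→6; 8 (White) has 8→6.
A2: add {9, 10} — 9 (White) has 9→8; 10 (White) has 10→8.
A3 = A2; e.g. 0 (Black) can still go to 7. Fixed point.
White's winning region = {1, 6, 8, 9, 10}.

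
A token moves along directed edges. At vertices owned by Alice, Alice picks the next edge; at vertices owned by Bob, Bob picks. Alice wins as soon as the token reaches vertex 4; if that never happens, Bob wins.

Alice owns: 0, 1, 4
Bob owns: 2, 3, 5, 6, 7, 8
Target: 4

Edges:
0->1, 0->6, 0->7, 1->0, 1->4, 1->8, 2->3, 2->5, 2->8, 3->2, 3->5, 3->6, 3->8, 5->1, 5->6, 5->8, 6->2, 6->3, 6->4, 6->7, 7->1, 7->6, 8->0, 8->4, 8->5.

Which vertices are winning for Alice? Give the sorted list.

0, 1, 4

A0 = {4}
A1: add {1} — 1 (Alice) has 1→4.
A2: add {0} — 0 (Alice) has 0→1.
A3 = A2; e.g. 2 (Bob) can still go to 3. Fixed point.
Alice's winning region = {0, 1, 4}.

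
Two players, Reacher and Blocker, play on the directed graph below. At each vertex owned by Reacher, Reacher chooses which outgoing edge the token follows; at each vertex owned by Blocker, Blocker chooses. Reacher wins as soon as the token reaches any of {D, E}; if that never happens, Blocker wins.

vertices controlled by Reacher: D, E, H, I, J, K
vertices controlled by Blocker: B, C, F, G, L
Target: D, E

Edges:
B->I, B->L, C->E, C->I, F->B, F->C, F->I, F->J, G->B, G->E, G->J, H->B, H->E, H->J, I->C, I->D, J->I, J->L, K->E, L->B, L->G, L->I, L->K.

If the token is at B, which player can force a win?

Blocker

A0 = {D, E}
A1: add {H, I, K} — H (Reacher) has H→E; I (Reacher) has I→D; K (Reacher) has K→E.
A2: add {C, J} — C (Blocker): all of {E, I} already in; J (Reacher) has J→I.
A3 = A2; e.g. B (Blocker) can still go to L. Fixed point.
B never enters the attractor, so Blocker can avoid the target forever.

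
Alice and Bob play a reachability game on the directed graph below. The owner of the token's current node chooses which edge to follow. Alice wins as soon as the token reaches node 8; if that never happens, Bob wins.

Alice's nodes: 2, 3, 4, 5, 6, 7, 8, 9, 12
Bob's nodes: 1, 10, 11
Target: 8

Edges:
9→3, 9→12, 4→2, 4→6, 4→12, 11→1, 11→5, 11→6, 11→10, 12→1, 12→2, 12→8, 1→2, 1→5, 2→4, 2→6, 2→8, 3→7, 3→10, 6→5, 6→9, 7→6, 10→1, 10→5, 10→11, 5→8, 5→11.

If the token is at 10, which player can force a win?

A0 = {8}
A1: add {2, 5, 12} — 2 (Alice) has 2→8; 5 (Alice) has 5→8; 12 (Alice) has 12→8.
A2: add {1, 4, 6, 9} — 1 (Bob): all of {2, 5} already in; 4 (Alice) has 4→2; 6 (Alice) has 6→5; 9 (Alice) has 9→12.
A3: add {7} — 7 (Alice) has 7→6.
A4: add {3} — 3 (Alice) has 3→7.
A5 = A4; e.g. 10 (Bob) can still go to 11. Fixed point.
10 never enters the attractor, so Bob can avoid the target forever.

Bob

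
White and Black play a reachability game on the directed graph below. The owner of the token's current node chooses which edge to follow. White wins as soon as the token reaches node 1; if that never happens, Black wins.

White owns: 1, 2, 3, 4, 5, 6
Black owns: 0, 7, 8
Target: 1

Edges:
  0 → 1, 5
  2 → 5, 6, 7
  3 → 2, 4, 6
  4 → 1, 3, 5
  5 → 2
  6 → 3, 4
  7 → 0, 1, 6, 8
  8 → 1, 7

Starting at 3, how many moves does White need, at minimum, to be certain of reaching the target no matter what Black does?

2

A0 = {1}
A1: add {4} — 4 (White) has 4→1.
A2: add {3, 6} — 3 (White) has 3→4; 6 (White) has 6→4.
3 enters the attractor at level 2, so White can force the target in 2 moves from there.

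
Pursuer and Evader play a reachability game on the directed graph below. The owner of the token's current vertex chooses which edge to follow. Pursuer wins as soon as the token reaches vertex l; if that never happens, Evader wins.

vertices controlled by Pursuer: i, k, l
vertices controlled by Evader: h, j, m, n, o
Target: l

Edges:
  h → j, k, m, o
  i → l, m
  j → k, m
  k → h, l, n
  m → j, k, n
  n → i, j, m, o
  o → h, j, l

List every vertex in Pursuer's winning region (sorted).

A0 = {l}
A1: add {i, k} — i (Pursuer) has i→l; k (Pursuer) has k→l.
A2 = A1; e.g. h (Evader) can still go to j. Fixed point.
Pursuer's winning region = {i, k, l}.

i, k, l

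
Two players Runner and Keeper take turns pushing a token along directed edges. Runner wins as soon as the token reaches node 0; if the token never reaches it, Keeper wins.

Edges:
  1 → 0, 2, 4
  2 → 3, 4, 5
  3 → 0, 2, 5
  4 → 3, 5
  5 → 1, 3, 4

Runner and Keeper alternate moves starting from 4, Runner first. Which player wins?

Track states (vertex, player-to-move).
A0 = {(0,Runner), (0,Keeper)}
A1: add {(1,Runner), (3,Runner)}.
A2 = A1; e.g. (1,Keeper) stays out. (4,Runner) never enters ⇒ Keeper avoids the target.

Keeper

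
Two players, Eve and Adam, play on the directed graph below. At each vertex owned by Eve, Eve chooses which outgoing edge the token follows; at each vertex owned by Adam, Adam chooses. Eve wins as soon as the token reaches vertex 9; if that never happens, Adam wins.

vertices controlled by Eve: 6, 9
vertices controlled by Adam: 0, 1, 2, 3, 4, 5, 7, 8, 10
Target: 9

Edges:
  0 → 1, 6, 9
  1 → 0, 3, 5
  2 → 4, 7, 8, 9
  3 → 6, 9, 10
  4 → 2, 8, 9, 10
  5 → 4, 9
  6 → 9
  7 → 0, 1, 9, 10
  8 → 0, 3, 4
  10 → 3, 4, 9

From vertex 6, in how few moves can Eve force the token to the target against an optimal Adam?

A0 = {9}
A1: add {6} — 6 (Eve) has 6→9.
A2 = A1; e.g. 0 (Adam) can still go to 1. Fixed point.
6 enters the attractor at level 1, so Eve can force the target in 1 move from there.

1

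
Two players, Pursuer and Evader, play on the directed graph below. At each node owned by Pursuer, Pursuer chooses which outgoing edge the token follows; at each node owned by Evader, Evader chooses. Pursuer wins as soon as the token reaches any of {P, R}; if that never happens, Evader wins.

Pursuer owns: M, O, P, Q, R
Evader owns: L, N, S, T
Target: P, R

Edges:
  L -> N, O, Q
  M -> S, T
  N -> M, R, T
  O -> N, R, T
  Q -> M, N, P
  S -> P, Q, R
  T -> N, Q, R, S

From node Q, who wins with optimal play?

Pursuer

A0 = {P, R}
A1: add {O, Q} — O (Pursuer) has O→R; Q (Pursuer) has Q→P.
Q ∈ A1, so Pursuer can force the target.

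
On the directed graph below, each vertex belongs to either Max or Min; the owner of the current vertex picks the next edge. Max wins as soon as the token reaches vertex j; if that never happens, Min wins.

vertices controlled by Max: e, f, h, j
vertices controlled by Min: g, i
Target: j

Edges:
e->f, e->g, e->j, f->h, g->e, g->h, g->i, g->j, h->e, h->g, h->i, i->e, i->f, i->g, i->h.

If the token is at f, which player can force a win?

A0 = {j}
A1: add {e} — e (Max) has e→j.
A2: add {h} — h (Max) has h→e.
A3: add {f} — f (Max) has f→h.
A4 = A3; e.g. g (Min) can still go to i. Fixed point.
f ∈ A3, so Max can force the target.

Max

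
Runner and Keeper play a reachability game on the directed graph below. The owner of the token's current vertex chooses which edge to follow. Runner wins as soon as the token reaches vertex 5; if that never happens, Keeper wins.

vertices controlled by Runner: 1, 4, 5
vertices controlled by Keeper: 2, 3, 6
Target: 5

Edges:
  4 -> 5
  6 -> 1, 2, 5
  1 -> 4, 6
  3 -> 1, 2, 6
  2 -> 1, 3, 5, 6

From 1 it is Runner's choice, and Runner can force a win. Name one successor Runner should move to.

A0 = {5}
A1: add {4} — 4 (Runner) has 4→5.
A2: add {1} — 1 (Runner) has 1→4.
A3 = A2; e.g. 2 (Keeper) can still go to 3. Fixed point.
From 1, successor 4 is in the attractor (rank 1); the other successor 6 is not.

4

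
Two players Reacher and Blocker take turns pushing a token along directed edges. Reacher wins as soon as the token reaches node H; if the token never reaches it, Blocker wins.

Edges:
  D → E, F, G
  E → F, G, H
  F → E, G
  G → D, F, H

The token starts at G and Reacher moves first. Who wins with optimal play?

Reacher

Track states (vertex, player-to-move).
A0 = {(H,Reacher), (H,Blocker)}
A1: add {(E,Reacher), (G,Reacher)}.
(G,Reacher) ∈ A1 ⇒ Reacher forces the target.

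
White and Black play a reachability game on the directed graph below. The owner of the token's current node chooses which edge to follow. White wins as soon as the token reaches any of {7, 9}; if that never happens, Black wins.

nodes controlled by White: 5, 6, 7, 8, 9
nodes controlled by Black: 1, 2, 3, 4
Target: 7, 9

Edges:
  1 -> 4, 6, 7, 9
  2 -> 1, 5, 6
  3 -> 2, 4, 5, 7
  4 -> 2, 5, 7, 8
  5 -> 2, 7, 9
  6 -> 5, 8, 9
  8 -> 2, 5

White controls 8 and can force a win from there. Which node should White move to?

A0 = {7, 9}
A1: add {5, 6} — 5 (White) has 5→7; 6 (White) has 6→9.
A2: add {8} — 8 (White) has 8→5.
A3 = A2; e.g. 1 (Black) can still go to 4. Fixed point.
From 8, successor 5 is in the attractor (rank 1); the other successor 2 is not.

5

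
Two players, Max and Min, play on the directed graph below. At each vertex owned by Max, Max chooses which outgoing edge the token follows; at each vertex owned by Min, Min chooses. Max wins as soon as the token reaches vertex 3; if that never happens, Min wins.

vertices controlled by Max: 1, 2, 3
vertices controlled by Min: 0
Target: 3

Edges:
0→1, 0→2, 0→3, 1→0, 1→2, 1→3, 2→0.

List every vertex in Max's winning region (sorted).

A0 = {3}
A1: add {1} — 1 (Max) has 1→3.
A2 = A1; e.g. 0 (Min) can still go to 2. Fixed point.
Max's winning region = {1, 3}.

1, 3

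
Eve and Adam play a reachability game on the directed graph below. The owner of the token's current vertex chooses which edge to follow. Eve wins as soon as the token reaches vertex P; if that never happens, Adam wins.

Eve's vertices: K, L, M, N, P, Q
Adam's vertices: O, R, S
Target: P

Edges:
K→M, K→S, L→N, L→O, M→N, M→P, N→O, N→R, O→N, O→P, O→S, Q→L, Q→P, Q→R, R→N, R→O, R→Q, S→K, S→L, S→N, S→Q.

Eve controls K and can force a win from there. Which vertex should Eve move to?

A0 = {P}
A1: add {M, Q} — M (Eve) has M→P; Q (Eve) has Q→P.
A2: add {K} — K (Eve) has K→M.
A3 = A2; e.g. L (Eve) has no edge into A2. Fixed point.
From K, successor M is in the attractor (rank 1); the other successor S is not.

M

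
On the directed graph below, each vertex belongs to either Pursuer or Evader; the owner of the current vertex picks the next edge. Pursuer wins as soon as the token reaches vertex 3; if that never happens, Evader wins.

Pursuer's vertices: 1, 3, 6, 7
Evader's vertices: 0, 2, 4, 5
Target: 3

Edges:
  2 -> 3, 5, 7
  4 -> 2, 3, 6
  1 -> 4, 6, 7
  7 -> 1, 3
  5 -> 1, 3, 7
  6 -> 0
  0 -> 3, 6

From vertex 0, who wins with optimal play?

Evader

A0 = {3}
A1: add {7} — 7 (Pursuer) has 7→3.
A2: add {1} — 1 (Pursuer) has 1→7.
A3: add {5} — 5 (Evader): all of {1, 3, 7} already in.
A4: add {2} — 2 (Evader): all of {3, 5, 7} already in.
A5 = A4; e.g. 0 (Evader) can still go to 6. Fixed point.
0 never enters the attractor, so Evader can avoid the target forever.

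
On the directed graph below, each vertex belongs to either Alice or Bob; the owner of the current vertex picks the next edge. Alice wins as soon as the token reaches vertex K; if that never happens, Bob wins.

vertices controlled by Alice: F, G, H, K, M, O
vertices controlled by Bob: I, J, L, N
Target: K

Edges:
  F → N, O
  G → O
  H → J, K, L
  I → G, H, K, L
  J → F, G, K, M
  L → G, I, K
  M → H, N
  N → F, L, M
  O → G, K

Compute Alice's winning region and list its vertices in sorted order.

A0 = {K}
A1: add {H, O} — H (Alice) has H→K; O (Alice) has O→K.
A2: add {F, G, M} — F (Alice) has F→O; G (Alice) has G→O; M (Alice) has M→H.
A3: add {J} — J (Bob): all of {F, G, K, M} already in.
A4 = A3; e.g. I (Bob) can still go to L. Fixed point.
Alice's winning region = {F, G, H, J, K, M, O}.

F, G, H, J, K, M, O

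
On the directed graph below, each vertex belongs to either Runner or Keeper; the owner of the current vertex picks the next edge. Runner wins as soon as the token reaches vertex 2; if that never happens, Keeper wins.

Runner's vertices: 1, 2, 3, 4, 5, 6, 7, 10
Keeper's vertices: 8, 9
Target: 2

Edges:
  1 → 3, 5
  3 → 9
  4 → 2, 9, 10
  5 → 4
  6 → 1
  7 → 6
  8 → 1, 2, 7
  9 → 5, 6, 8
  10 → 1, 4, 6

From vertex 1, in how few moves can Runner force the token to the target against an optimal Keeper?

3

A0 = {2}
A1: add {4} — 4 (Runner) has 4→2.
A2: add {5, 10} — 5 (Runner) has 5→4; 10 (Runner) has 10→4.
A3: add {1} — 1 (Runner) has 1→5.
1 enters the attractor at level 3, so Runner can force the target in 3 moves from there.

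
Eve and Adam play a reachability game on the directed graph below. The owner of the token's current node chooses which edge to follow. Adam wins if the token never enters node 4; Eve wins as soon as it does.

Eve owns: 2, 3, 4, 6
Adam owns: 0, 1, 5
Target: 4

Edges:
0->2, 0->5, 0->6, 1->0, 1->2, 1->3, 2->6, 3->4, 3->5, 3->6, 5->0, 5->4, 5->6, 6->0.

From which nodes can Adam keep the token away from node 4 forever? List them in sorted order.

0, 1, 2, 5, 6

A0 = {4}
A1: add {3} — 3 (Eve) has 3→4.
A2 = A1; e.g. 0 (Adam) can still go to 2. Fixed point.
Eve's attractor = {3, 4}; Adam avoids the target exactly from the complement.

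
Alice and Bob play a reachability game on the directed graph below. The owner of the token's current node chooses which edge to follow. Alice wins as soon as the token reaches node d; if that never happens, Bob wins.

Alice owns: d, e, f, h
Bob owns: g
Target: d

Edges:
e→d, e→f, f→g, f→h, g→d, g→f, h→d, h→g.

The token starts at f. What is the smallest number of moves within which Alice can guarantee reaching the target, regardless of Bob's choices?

A0 = {d}
A1: add {e, h} — e (Alice) has e→d; h (Alice) has h→d.
A2: add {f} — f (Alice) has f→h.
f enters the attractor at level 2, so Alice can force the target in 2 moves from there.

2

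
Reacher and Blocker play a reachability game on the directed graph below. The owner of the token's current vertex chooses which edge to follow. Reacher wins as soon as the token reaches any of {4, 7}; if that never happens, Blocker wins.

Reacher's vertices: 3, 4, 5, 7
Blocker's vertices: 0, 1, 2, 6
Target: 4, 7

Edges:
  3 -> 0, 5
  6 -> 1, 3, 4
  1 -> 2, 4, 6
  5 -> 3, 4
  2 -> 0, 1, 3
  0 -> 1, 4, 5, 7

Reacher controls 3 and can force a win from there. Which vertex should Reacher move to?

5

A0 = {4, 7}
A1: add {5} — 5 (Reacher) has 5→4.
A2: add {3} — 3 (Reacher) has 3→5.
A3 = A2; e.g. 0 (Blocker) can still go to 1. Fixed point.
From 3, successor 5 is in the attractor (rank 1); the other successor 0 is not.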